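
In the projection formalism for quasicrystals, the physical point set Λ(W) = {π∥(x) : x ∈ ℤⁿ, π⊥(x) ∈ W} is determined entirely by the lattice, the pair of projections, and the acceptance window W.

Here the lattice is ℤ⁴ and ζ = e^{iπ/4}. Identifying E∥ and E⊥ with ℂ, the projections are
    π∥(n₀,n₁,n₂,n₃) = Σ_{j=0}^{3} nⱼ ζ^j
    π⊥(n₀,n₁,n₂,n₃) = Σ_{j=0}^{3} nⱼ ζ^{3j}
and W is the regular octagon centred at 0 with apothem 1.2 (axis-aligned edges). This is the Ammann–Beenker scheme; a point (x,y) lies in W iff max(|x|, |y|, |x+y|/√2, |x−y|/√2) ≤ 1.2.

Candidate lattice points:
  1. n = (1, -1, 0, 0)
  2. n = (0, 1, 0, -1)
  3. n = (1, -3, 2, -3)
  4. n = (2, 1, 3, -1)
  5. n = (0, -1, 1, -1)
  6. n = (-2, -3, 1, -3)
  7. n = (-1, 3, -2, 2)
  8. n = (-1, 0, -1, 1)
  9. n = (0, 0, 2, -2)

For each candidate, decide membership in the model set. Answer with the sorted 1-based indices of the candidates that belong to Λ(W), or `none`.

none

Internal map: ζ^{3j} for j=0..3 gives (1,0), (−√2/2,√2/2), (0,−1), (√2/2,√2/2).
#1 (1, -1, 0, 0): internal (1.7071, -0.7071); octagon support 1.7071 vs apothem 1.2 → ∉ W
#2 (0, 1, 0, -1): internal (-1.4142, 0.0000); octagon support 1.4142 vs apothem 1.2 → ∉ W
#3 (1, -3, 2, -3): internal (1.0000, -6.2426); octagon support 6.2426 vs apothem 1.2 → ∉ W
#4 (2, 1, 3, -1): internal (0.5858, -3.0000); octagon support 3.0000 vs apothem 1.2 → ∉ W
#5 (0, -1, 1, -1): internal (0.0000, -2.4142); octagon support 2.4142 vs apothem 1.2 → ∉ W
#6 (-2, -3, 1, -3): internal (-2.0000, -5.2426); octagon support 5.2426 vs apothem 1.2 → ∉ W
#7 (-1, 3, -2, 2): internal (-1.7071, 5.5355); octagon support 5.5355 vs apothem 1.2 → ∉ W
#8 (-1, 0, -1, 1): internal (-0.2929, 1.7071); octagon support 1.7071 vs apothem 1.2 → ∉ W
#9 (0, 0, 2, -2): internal (-1.4142, -3.4142); octagon support 3.4142 vs apothem 1.2 → ∉ W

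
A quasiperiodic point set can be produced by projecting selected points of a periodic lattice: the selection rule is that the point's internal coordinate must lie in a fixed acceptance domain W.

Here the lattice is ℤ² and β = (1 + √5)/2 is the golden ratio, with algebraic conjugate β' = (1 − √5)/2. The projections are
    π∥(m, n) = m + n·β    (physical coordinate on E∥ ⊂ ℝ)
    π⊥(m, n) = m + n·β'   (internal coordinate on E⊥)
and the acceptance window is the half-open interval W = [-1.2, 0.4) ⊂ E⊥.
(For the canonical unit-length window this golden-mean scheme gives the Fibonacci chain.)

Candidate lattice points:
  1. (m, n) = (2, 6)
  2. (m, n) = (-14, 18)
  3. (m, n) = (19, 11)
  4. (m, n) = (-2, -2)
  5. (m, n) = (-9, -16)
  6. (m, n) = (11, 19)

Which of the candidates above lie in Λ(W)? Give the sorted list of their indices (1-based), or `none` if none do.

Compute β' = (1−√5)/2 = -0.618034, so π⊥(m,n) = m -0.618034·n.
candidate 1: (m,n)=(2,6) → π∥ = 2+6·β ≈ 11.708204, π⊥ = 2+6·β' ≈ -1.708204 ∉ [-1.2, 0.4) ⇒ out
candidate 2: (m,n)=(-14,18) → π∥ = -14+18·β ≈ 15.124612, π⊥ = -14+18·β' ≈ -25.124612 ∉ [-1.2, 0.4) ⇒ out
candidate 3: (m,n)=(19,11) → π∥ = 19+11·β ≈ 36.798374, π⊥ = 19+11·β' ≈ 12.201626 ∉ [-1.2, 0.4) ⇒ out
candidate 4: (m,n)=(-2,-2) → π∥ = -2-2·β ≈ -5.236068, π⊥ = -2-2·β' ≈ -0.763932 ∈ [-1.2, 0.4) ⇒ IN Λ
candidate 5: (m,n)=(-9,-16) → π∥ = -9-16·β ≈ -34.888544, π⊥ = -9-16·β' ≈ 0.888544 ∉ [-1.2, 0.4) ⇒ out
candidate 6: (m,n)=(11,19) → π∥ = 11+19·β ≈ 41.742646, π⊥ = 11+19·β' ≈ -0.742646 ∈ [-1.2, 0.4) ⇒ IN Λ

4, 6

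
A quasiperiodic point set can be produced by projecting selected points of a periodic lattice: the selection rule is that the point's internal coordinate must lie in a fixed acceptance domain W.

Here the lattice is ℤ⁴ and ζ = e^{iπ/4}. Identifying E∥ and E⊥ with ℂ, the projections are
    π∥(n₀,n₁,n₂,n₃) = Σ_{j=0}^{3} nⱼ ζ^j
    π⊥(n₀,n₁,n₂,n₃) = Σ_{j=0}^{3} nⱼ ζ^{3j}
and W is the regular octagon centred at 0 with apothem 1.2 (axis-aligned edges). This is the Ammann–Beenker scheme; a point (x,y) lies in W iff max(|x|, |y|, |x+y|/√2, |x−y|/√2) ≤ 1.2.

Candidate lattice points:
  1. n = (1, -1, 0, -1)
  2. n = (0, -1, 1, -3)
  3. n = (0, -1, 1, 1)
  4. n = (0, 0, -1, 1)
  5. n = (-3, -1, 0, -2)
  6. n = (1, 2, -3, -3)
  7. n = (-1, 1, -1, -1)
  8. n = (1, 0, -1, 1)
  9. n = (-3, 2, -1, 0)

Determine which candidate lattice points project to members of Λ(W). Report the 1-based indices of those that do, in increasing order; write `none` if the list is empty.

Internal map: ζ^{3j} for j=0..3 gives (1,0), (−√2/2,√2/2), (0,−1), (√2/2,√2/2).
#1 (1, -1, 0, -1): internal (1.00000, -1.41421); octagon support 1.70711 vs apothem 1.2 → ∉ W
#2 (0, -1, 1, -3): internal (-1.41421, -3.82843); octagon support 3.82843 vs apothem 1.2 → ∉ W
#3 (0, -1, 1, 1): internal (1.41421, -1.00000); octagon support 1.70711 vs apothem 1.2 → ∉ W
#4 (0, 0, -1, 1): internal (0.70711, 1.70711); octagon support 1.70711 vs apothem 1.2 → ∉ W
#5 (-3, -1, 0, -2): internal (-3.70711, -2.12132); octagon support 4.12132 vs apothem 1.2 → ∉ W
#6 (1, 2, -3, -3): internal (-2.53553, 2.29289); octagon support 3.41421 vs apothem 1.2 → ∉ W
#7 (-1, 1, -1, -1): internal (-2.41421, 1.00000); octagon support 2.41421 vs apothem 1.2 → ∉ W
#8 (1, 0, -1, 1): internal (1.70711, 1.70711); octagon support 2.41421 vs apothem 1.2 → ∉ W
#9 (-3, 2, -1, 0): internal (-4.41421, 2.41421); octagon support 4.82843 vs apothem 1.2 → ∉ W

none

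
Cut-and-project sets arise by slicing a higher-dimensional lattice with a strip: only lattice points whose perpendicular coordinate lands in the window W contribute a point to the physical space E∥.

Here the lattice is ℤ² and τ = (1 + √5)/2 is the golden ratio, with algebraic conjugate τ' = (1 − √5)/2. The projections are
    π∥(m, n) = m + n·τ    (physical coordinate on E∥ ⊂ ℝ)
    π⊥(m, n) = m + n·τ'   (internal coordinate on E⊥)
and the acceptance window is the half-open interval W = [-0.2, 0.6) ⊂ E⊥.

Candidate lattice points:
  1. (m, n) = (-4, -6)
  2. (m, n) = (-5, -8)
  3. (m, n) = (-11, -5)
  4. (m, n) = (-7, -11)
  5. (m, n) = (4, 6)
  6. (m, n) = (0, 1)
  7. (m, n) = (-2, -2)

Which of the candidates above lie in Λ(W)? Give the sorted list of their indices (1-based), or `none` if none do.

2, 5

Numerically τ ≈ 1.618034 and τ' = −1/τ ≈ -0.618034.
[1] lift (-4,-6): star map gives -0.291796; window check -0.2 ≤ -0.291796 < 0.6 is false → out
[2] lift (-5,-8): star map gives -0.055728; window check -0.2 ≤ -0.055728 < 0.6 is true → IN Λ
[3] lift (-11,-5): star map gives -7.909830; window check -0.2 ≤ -7.909830 < 0.6 is false → out
[4] lift (-7,-11): star map gives -0.201626; window check -0.2 ≤ -0.201626 < 0.6 is false → out
[5] lift (4,6): star map gives 0.291796; window check -0.2 ≤ 0.291796 < 0.6 is true → IN Λ
[6] lift (0,1): star map gives -0.618034; window check -0.2 ≤ -0.618034 < 0.6 is false → out
[7] lift (-2,-2): star map gives -0.763932; window check -0.2 ≤ -0.763932 < 0.6 is false → out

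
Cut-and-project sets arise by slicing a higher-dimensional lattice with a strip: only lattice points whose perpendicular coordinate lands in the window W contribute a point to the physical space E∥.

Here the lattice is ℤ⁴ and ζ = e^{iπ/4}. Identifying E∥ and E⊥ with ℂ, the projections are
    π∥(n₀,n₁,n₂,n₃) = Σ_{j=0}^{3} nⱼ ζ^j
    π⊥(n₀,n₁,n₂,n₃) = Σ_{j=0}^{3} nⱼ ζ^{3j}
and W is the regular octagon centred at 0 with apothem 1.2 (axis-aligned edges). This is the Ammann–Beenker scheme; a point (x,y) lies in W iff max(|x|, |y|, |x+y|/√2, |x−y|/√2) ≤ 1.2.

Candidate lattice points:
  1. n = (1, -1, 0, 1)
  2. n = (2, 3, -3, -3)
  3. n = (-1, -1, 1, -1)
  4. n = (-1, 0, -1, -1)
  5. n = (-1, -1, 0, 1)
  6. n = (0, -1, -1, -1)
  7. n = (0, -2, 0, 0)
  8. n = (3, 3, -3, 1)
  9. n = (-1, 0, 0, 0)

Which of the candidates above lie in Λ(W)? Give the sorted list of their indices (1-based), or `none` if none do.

With ζ = e^{iπ/4} the internal vectors are ζ^0,ζ^3,ζ^6,ζ^9.
candidate 1: n = (1, -1, 0, 1) → π⊥ ≈ (+2.41421, +0.00000); max(|x|,|y|,|x±y|/√2) = 2.41421 > 1.2 ⇒ ∉ W
candidate 2: n = (2, 3, -3, -3) → π⊥ ≈ (-2.24264, +3.00000); max(|x|,|y|,|x±y|/√2) = 3.70711 > 1.2 ⇒ ∉ W
candidate 3: n = (-1, -1, 1, -1) → π⊥ ≈ (-1.00000, -2.41421); max(|x|,|y|,|x±y|/√2) = 2.41421 > 1.2 ⇒ ∉ W
candidate 4: n = (-1, 0, -1, -1) → π⊥ ≈ (-1.70711, +0.29289); max(|x|,|y|,|x±y|/√2) = 1.70711 > 1.2 ⇒ ∉ W
candidate 5: n = (-1, -1, 0, 1) → π⊥ ≈ (+0.41421, +0.00000); max(|x|,|y|,|x±y|/√2) = 0.41421 ≤ 1.2 ⇒ ∈ W
candidate 6: n = (0, -1, -1, -1) → π⊥ ≈ (+0.00000, -0.41421); max(|x|,|y|,|x±y|/√2) = 0.41421 ≤ 1.2 ⇒ ∈ W
candidate 7: n = (0, -2, 0, 0) → π⊥ ≈ (+1.41421, -1.41421); max(|x|,|y|,|x±y|/√2) = 2.00000 > 1.2 ⇒ ∉ W
candidate 8: n = (3, 3, -3, 1) → π⊥ ≈ (+1.58579, +5.82843); max(|x|,|y|,|x±y|/√2) = 5.82843 > 1.2 ⇒ ∉ W
candidate 9: n = (-1, 0, 0, 0) → π⊥ ≈ (-1.00000, +0.00000); max(|x|,|y|,|x±y|/√2) = 1.00000 ≤ 1.2 ⇒ ∈ W

5, 6, 9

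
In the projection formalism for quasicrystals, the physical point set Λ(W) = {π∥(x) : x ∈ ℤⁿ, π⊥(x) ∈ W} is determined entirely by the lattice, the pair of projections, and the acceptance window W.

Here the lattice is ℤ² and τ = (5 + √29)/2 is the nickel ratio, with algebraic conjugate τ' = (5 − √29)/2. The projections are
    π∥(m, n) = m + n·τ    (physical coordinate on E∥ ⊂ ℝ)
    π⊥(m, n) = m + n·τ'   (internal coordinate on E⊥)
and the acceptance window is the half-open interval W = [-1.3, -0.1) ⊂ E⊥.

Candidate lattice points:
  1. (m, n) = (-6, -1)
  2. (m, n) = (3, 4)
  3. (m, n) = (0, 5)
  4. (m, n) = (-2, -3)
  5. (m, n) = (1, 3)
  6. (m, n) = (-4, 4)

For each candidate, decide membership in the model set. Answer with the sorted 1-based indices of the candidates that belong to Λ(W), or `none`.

3

Compute τ' = (5−√29)/2 = -0.192582, so π⊥(m,n) = m -0.192582·n.
candidate 1: (m,n)=(-6,-1) → π∥ = -6-1·τ ≈ -11.192582, π⊥ = -6-1·τ' ≈ -5.807418 ∉ [-1.3, -0.1) ⇒ out
candidate 2: (m,n)=(3,4) → π∥ = 3+4·τ ≈ 23.770330, π⊥ = 3+4·τ' ≈ 2.229670 ∉ [-1.3, -0.1) ⇒ out
candidate 3: (m,n)=(0,5) → π∥ = 0+5·τ ≈ 25.962912, π⊥ = 0+5·τ' ≈ -0.962912 ∈ [-1.3, -0.1) ⇒ IN Λ
candidate 4: (m,n)=(-2,-3) → π∥ = -2-3·τ ≈ -17.577747, π⊥ = -2-3·τ' ≈ -1.422253 ∉ [-1.3, -0.1) ⇒ out
candidate 5: (m,n)=(1,3) → π∥ = 1+3·τ ≈ 16.577747, π⊥ = 1+3·τ' ≈ 0.422253 ∉ [-1.3, -0.1) ⇒ out
candidate 6: (m,n)=(-4,4) → π∥ = -4+4·τ ≈ 16.770330, π⊥ = -4+4·τ' ≈ -4.770330 ∉ [-1.3, -0.1) ⇒ out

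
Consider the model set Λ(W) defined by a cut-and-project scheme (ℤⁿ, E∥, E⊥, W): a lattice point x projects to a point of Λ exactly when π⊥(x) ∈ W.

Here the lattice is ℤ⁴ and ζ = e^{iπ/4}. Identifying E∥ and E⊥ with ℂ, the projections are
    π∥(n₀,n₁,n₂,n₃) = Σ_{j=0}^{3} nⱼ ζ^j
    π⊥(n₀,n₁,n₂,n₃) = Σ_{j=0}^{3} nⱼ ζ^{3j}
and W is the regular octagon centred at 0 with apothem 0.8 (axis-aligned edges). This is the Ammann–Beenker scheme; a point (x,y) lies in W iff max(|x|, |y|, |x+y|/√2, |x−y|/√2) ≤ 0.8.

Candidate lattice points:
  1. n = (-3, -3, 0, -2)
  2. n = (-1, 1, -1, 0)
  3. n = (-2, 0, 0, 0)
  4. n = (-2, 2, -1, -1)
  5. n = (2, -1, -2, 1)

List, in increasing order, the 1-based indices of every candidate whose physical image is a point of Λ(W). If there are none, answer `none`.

none

With ζ = e^{iπ/4} the internal vectors are ζ^0,ζ^3,ζ^6,ζ^9.
#1 (-3, -3, 0, -2): internal (-2.29289, -3.53553); octagon support 4.12132 vs apothem 0.8 → ∉ W
#2 (-1, 1, -1, 0): internal (-1.70711, 1.70711); octagon support 2.41421 vs apothem 0.8 → ∉ W
#3 (-2, 0, 0, 0): internal (-2.00000, 0.00000); octagon support 2.00000 vs apothem 0.8 → ∉ W
#4 (-2, 2, -1, -1): internal (-4.12132, 1.70711); octagon support 4.12132 vs apothem 0.8 → ∉ W
#5 (2, -1, -2, 1): internal (3.41421, 2.00000); octagon support 3.82843 vs apothem 0.8 → ∉ W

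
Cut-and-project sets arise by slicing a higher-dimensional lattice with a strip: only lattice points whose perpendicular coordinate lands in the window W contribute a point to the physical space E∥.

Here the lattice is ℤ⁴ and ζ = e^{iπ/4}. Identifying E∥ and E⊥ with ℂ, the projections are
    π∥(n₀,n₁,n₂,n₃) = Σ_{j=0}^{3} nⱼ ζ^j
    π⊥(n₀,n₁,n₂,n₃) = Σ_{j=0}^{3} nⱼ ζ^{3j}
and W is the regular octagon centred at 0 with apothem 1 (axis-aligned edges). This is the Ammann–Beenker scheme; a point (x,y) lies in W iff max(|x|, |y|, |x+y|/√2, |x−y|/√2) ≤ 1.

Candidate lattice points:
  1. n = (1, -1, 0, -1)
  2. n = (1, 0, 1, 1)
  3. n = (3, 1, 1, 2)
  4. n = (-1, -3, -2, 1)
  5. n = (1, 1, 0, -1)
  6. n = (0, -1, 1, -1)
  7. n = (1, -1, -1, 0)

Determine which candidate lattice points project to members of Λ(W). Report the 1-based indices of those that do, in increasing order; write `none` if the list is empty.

5

With ζ = e^{iπ/4} the internal vectors are ζ^0,ζ^3,ζ^6,ζ^9.
#1 (1, -1, 0, -1): internal (1.00000, -1.41421); octagon support 1.70711 vs apothem 1 → ∉ W
#2 (1, 0, 1, 1): internal (1.70711, -0.29289); octagon support 1.70711 vs apothem 1 → ∉ W
#3 (3, 1, 1, 2): internal (3.70711, 1.12132); octagon support 3.70711 vs apothem 1 → ∉ W
#4 (-1, -3, -2, 1): internal (1.82843, 0.58579); octagon support 1.82843 vs apothem 1 → ∉ W
#5 (1, 1, 0, -1): internal (-0.41421, 0.00000); octagon support 0.41421 vs apothem 1 → ∈ W
#6 (0, -1, 1, -1): internal (0.00000, -2.41421); octagon support 2.41421 vs apothem 1 → ∉ W
#7 (1, -1, -1, 0): internal (1.70711, 0.29289); octagon support 1.70711 vs apothem 1 → ∉ W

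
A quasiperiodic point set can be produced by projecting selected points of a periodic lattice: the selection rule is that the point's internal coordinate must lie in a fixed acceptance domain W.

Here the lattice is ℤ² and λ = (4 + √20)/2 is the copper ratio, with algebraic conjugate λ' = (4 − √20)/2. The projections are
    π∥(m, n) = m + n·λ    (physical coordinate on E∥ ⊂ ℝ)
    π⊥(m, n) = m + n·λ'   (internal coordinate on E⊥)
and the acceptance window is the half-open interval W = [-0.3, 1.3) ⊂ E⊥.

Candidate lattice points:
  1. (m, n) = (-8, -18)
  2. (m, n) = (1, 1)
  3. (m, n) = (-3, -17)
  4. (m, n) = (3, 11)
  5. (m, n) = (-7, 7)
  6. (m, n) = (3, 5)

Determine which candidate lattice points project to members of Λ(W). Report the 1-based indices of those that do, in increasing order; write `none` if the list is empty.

2, 3, 4

λ' = (4−√20)/2 ≈ -0.236068.
[1] lift (-8,-18): star map gives -3.750776; window check -0.3 ≤ -3.750776 < 1.3 is false → out
[2] lift (1,1): star map gives 0.763932; window check -0.3 ≤ 0.763932 < 1.3 is true → IN Λ
[3] lift (-3,-17): star map gives 1.013156; window check -0.3 ≤ 1.013156 < 1.3 is true → IN Λ
[4] lift (3,11): star map gives 0.403252; window check -0.3 ≤ 0.403252 < 1.3 is true → IN Λ
[5] lift (-7,7): star map gives -8.652476; window check -0.3 ≤ -8.652476 < 1.3 is false → out
[6] lift (3,5): star map gives 1.819660; window check -0.3 ≤ 1.819660 < 1.3 is false → out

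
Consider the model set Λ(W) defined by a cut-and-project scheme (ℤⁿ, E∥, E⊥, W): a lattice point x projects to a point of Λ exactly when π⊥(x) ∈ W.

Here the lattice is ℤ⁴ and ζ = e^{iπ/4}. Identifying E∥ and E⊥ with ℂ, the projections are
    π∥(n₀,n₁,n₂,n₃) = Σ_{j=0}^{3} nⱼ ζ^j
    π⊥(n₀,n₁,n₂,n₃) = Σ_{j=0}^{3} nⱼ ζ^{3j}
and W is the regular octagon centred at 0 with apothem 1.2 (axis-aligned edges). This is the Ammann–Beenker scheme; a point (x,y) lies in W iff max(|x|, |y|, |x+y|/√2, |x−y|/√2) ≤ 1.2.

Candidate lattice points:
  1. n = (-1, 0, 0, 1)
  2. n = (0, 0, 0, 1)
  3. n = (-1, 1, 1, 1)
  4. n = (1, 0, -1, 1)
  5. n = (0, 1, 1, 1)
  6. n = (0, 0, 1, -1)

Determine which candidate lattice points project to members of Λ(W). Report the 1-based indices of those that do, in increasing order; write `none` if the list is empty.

1, 2, 3, 5

With ζ = e^{iπ/4} the internal vectors are ζ^0,ζ^3,ζ^6,ζ^9.
#1 (-1, 0, 0, 1): internal (-0.29289, 0.70711); octagon support 0.70711 vs apothem 1.2 → ∈ W
#2 (0, 0, 0, 1): internal (0.70711, 0.70711); octagon support 1.00000 vs apothem 1.2 → ∈ W
#3 (-1, 1, 1, 1): internal (-1.00000, 0.41421); octagon support 1.00000 vs apothem 1.2 → ∈ W
#4 (1, 0, -1, 1): internal (1.70711, 1.70711); octagon support 2.41421 vs apothem 1.2 → ∉ W
#5 (0, 1, 1, 1): internal (0.00000, 0.41421); octagon support 0.41421 vs apothem 1.2 → ∈ W
#6 (0, 0, 1, -1): internal (-0.70711, -1.70711); octagon support 1.70711 vs apothem 1.2 → ∉ W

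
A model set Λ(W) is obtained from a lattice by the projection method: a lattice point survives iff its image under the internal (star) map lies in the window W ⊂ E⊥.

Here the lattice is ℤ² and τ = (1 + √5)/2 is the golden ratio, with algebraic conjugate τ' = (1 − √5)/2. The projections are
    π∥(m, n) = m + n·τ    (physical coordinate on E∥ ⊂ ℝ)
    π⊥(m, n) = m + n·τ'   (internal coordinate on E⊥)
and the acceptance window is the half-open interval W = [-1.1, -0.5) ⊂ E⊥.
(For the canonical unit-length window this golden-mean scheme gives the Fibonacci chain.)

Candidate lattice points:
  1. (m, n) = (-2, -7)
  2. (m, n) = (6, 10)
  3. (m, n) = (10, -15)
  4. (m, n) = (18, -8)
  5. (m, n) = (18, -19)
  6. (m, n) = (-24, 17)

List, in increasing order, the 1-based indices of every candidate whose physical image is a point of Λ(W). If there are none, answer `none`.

none

Compute τ' = (1−√5)/2 = -0.61803, so π⊥(m,n) = m -0.61803·n.
[1] lift (-2,-7): star map gives 2.32624; window check -1.1 ≤ 2.32624 < -0.5 is false → out
[2] lift (6,10): star map gives -0.18034; window check -1.1 ≤ -0.18034 < -0.5 is false → out
[3] lift (10,-15): star map gives 19.27051; window check -1.1 ≤ 19.27051 < -0.5 is false → out
[4] lift (18,-8): star map gives 22.94427; window check -1.1 ≤ 22.94427 < -0.5 is false → out
[5] lift (18,-19): star map gives 29.74265; window check -1.1 ≤ 29.74265 < -0.5 is false → out
[6] lift (-24,17): star map gives -34.50658; window check -1.1 ≤ -34.50658 < -0.5 is false → out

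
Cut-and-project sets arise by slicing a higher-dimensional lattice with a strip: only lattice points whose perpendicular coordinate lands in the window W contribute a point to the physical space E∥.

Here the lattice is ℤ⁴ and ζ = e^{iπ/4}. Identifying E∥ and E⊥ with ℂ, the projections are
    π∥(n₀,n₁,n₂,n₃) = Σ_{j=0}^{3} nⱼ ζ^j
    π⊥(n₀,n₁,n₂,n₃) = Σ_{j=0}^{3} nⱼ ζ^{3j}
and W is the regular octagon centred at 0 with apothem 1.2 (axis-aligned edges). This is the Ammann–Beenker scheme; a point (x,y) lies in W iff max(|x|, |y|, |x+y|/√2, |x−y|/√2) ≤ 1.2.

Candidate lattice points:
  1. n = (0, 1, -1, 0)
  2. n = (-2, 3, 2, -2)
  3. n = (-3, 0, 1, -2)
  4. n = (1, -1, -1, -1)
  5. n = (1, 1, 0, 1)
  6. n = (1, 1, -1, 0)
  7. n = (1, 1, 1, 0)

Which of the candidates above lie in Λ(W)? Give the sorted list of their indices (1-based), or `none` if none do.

With ζ = e^{iπ/4} the internal vectors are ζ^0,ζ^3,ζ^6,ζ^9.
#1 (0, 1, -1, 0): internal (-0.7071, 1.7071); octagon support 1.7071 vs apothem 1.2 → ∉ W
#2 (-2, 3, 2, -2): internal (-5.5355, -1.2929); octagon support 5.5355 vs apothem 1.2 → ∉ W
#3 (-3, 0, 1, -2): internal (-4.4142, -2.4142); octagon support 4.8284 vs apothem 1.2 → ∉ W
#4 (1, -1, -1, -1): internal (1.0000, -0.4142); octagon support 1.0000 vs apothem 1.2 → ∈ W
#5 (1, 1, 0, 1): internal (1.0000, 1.4142); octagon support 1.7071 vs apothem 1.2 → ∉ W
#6 (1, 1, -1, 0): internal (0.2929, 1.7071); octagon support 1.7071 vs apothem 1.2 → ∉ W
#7 (1, 1, 1, 0): internal (0.2929, -0.2929); octagon support 0.4142 vs apothem 1.2 → ∈ W

4, 7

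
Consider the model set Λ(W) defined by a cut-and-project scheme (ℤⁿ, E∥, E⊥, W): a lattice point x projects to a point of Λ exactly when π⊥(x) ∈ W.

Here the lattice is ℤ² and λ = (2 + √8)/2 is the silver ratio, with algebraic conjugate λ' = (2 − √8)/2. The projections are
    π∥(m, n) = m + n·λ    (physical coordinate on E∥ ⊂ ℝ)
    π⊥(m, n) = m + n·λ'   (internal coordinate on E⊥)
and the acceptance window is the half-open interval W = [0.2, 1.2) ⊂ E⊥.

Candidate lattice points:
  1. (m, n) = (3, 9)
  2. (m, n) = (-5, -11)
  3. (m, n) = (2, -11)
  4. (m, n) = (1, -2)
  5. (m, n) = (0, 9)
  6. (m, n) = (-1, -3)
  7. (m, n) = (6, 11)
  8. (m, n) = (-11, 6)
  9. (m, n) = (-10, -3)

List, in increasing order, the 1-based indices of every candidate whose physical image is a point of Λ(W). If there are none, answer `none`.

6

λ' = (2−√8)/2 ≈ -0.414214.
#1 (3,9): internal coord 3 + (9)·λ' = -0.727922; -0.727922 ∉ [0.2, 1.2) → out
#2 (-5,-11): internal coord -5 + (-11)·λ' = -0.443651; -0.443651 ∉ [0.2, 1.2) → out
#3 (2,-11): internal coord 2 + (-11)·λ' = +6.556349; +6.556349 ∉ [0.2, 1.2) → out
#4 (1,-2): internal coord 1 + (-2)·λ' = +1.828427; +1.828427 ∉ [0.2, 1.2) → out
#5 (0,9): internal coord 0 + (9)·λ' = -3.727922; -3.727922 ∉ [0.2, 1.2) → out
#6 (-1,-3): internal coord -1 + (-3)·λ' = +0.242641; +0.242641 ∈ [0.2, 1.2) → IN Λ
#7 (6,11): internal coord 6 + (11)·λ' = +1.443651; +1.443651 ∉ [0.2, 1.2) → out
#8 (-11,6): internal coord -11 + (6)·λ' = -13.485281; -13.485281 ∉ [0.2, 1.2) → out
#9 (-10,-3): internal coord -10 + (-3)·λ' = -8.757359; -8.757359 ∉ [0.2, 1.2) → out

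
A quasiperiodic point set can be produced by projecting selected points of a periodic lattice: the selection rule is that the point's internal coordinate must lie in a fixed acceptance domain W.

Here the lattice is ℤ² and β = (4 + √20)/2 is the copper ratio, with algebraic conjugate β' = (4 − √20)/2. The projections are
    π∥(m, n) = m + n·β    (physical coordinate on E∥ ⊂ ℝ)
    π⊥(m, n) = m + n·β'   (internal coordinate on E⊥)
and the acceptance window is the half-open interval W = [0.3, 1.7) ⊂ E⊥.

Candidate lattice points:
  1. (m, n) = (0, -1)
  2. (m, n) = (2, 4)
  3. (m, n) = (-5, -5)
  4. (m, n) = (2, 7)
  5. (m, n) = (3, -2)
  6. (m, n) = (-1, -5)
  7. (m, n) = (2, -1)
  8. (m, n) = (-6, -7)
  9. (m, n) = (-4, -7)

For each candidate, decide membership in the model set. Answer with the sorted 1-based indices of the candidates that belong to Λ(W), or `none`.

2, 4

β' = (4−√20)/2 ≈ -0.236068.
[1] lift (0,-1): star map gives 0.236068; window check 0.3 ≤ 0.236068 < 1.7 is false → out
[2] lift (2,4): star map gives 1.055728; window check 0.3 ≤ 1.055728 < 1.7 is true → IN Λ
[3] lift (-5,-5): star map gives -3.819660; window check 0.3 ≤ -3.819660 < 1.7 is false → out
[4] lift (2,7): star map gives 0.347524; window check 0.3 ≤ 0.347524 < 1.7 is true → IN Λ
[5] lift (3,-2): star map gives 3.472136; window check 0.3 ≤ 3.472136 < 1.7 is false → out
[6] lift (-1,-5): star map gives 0.180340; window check 0.3 ≤ 0.180340 < 1.7 is false → out
[7] lift (2,-1): star map gives 2.236068; window check 0.3 ≤ 2.236068 < 1.7 is false → out
[8] lift (-6,-7): star map gives -4.347524; window check 0.3 ≤ -4.347524 < 1.7 is false → out
[9] lift (-4,-7): star map gives -2.347524; window check 0.3 ≤ -2.347524 < 1.7 is false → out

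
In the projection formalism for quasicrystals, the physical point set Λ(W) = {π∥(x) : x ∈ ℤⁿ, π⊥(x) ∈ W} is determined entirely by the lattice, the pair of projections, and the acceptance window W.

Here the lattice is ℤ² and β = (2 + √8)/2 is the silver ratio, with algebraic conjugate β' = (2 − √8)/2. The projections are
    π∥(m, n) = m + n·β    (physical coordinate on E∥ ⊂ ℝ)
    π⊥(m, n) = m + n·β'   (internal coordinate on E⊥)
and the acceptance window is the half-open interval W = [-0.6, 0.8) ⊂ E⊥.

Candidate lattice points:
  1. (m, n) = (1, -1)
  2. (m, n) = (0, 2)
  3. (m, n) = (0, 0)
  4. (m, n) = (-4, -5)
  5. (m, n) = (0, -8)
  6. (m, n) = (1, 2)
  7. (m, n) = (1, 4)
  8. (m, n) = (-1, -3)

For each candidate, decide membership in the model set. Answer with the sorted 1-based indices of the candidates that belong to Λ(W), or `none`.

3, 6, 8

β' = (2−√8)/2 ≈ -0.414214.
candidate 1: (m,n)=(1,-1) → π∥ = 1-1·β ≈ -1.414214, π⊥ = 1-1·β' ≈ 1.414214 ∉ [-0.6, 0.8) ⇒ out
candidate 2: (m,n)=(0,2) → π∥ = 0+2·β ≈ 4.828427, π⊥ = 0+2·β' ≈ -0.828427 ∉ [-0.6, 0.8) ⇒ out
candidate 3: (m,n)=(0,0) → π∥ = 0+0·β ≈ 0.000000, π⊥ = 0+0·β' ≈ 0.000000 ∈ [-0.6, 0.8) ⇒ IN Λ
candidate 4: (m,n)=(-4,-5) → π∥ = -4-5·β ≈ -16.071068, π⊥ = -4-5·β' ≈ -1.928932 ∉ [-0.6, 0.8) ⇒ out
candidate 5: (m,n)=(0,-8) → π∥ = 0-8·β ≈ -19.313708, π⊥ = 0-8·β' ≈ 3.313708 ∉ [-0.6, 0.8) ⇒ out
candidate 6: (m,n)=(1,2) → π∥ = 1+2·β ≈ 5.828427, π⊥ = 1+2·β' ≈ 0.171573 ∈ [-0.6, 0.8) ⇒ IN Λ
candidate 7: (m,n)=(1,4) → π∥ = 1+4·β ≈ 10.656854, π⊥ = 1+4·β' ≈ -0.656854 ∉ [-0.6, 0.8) ⇒ out
candidate 8: (m,n)=(-1,-3) → π∥ = -1-3·β ≈ -8.242641, π⊥ = -1-3·β' ≈ 0.242641 ∈ [-0.6, 0.8) ⇒ IN Λ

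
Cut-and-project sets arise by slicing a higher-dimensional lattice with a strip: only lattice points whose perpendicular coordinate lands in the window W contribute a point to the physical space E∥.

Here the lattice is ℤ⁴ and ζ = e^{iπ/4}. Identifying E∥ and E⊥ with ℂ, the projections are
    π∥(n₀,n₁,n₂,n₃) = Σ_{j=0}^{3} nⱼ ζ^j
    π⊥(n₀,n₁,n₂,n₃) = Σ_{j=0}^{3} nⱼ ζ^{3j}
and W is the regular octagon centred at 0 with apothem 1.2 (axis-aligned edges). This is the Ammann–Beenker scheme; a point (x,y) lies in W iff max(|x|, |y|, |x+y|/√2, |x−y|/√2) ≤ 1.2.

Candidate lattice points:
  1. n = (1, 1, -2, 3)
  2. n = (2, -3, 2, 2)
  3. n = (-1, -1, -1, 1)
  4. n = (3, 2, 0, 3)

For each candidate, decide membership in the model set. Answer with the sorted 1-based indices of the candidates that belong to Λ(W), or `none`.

Internal map: ζ^{3j} for j=0..3 gives (1,0), (−√2/2,√2/2), (0,−1), (√2/2,√2/2).
candidate 1: n = (1, 1, -2, 3) → π⊥ ≈ (+2.414214, +4.828427); max(|x|,|y|,|x±y|/√2) = 5.121320 > 1.2 ⇒ ∉ W
candidate 2: n = (2, -3, 2, 2) → π⊥ ≈ (+5.535534, -2.707107); max(|x|,|y|,|x±y|/√2) = 5.828427 > 1.2 ⇒ ∉ W
candidate 3: n = (-1, -1, -1, 1) → π⊥ ≈ (+0.414214, +1.000000); max(|x|,|y|,|x±y|/√2) = 1.000000 ≤ 1.2 ⇒ ∈ W
candidate 4: n = (3, 2, 0, 3) → π⊥ ≈ (+3.707107, +3.535534); max(|x|,|y|,|x±y|/√2) = 5.121320 > 1.2 ⇒ ∉ W

3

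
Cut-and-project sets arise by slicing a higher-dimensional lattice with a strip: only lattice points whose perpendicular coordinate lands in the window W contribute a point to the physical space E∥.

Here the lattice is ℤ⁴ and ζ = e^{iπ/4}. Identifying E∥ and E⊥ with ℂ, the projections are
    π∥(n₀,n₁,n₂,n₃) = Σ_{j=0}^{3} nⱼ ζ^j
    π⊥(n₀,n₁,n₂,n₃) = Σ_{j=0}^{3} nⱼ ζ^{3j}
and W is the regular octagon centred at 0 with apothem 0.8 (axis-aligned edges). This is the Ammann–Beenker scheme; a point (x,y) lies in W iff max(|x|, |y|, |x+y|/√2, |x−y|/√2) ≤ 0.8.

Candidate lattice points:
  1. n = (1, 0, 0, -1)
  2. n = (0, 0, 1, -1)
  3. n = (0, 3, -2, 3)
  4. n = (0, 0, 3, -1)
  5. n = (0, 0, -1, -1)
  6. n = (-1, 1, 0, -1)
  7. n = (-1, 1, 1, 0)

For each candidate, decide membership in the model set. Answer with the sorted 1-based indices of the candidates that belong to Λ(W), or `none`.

1, 5

π⊥(n) = n₀ + n₁ζ³ + n₂ζ⁶ + n₃ζ⁹ where ζ = e^{iπ/4}.
candidate 1: n = (1, 0, 0, -1) → π⊥ ≈ (+0.292893, -0.707107); max(|x|,|y|,|x±y|/√2) = 0.707107 ≤ 0.8 ⇒ ∈ W
candidate 2: n = (0, 0, 1, -1) → π⊥ ≈ (-0.707107, -1.707107); max(|x|,|y|,|x±y|/√2) = 1.707107 > 0.8 ⇒ ∉ W
candidate 3: n = (0, 3, -2, 3) → π⊥ ≈ (+0.000000, +6.242641); max(|x|,|y|,|x±y|/√2) = 6.242641 > 0.8 ⇒ ∉ W
candidate 4: n = (0, 0, 3, -1) → π⊥ ≈ (-0.707107, -3.707107); max(|x|,|y|,|x±y|/√2) = 3.707107 > 0.8 ⇒ ∉ W
candidate 5: n = (0, 0, -1, -1) → π⊥ ≈ (-0.707107, +0.292893); max(|x|,|y|,|x±y|/√2) = 0.707107 ≤ 0.8 ⇒ ∈ W
candidate 6: n = (-1, 1, 0, -1) → π⊥ ≈ (-2.414214, +0.000000); max(|x|,|y|,|x±y|/√2) = 2.414214 > 0.8 ⇒ ∉ W
candidate 7: n = (-1, 1, 1, 0) → π⊥ ≈ (-1.707107, -0.292893); max(|x|,|y|,|x±y|/√2) = 1.707107 > 0.8 ⇒ ∉ W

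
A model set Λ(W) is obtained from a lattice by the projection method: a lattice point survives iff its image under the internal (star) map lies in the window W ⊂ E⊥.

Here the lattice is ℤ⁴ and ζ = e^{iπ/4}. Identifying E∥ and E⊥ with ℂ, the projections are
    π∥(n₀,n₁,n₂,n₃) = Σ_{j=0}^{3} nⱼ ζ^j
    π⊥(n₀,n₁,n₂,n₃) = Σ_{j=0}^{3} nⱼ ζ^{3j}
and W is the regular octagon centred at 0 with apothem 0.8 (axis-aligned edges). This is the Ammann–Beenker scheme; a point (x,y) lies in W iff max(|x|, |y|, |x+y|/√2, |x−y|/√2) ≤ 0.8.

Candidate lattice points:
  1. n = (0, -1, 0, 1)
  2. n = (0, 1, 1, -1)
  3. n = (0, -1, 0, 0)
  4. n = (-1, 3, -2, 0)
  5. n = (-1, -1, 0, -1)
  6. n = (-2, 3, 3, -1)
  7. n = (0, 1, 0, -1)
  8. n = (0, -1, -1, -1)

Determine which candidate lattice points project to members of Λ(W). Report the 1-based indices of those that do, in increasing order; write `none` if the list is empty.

π⊥(n) = n₀ + n₁ζ³ + n₂ζ⁶ + n₃ζ⁹ where ζ = e^{iπ/4}.
#1 (0, -1, 0, 1): internal (1.41421, 0.00000); octagon support 1.41421 vs apothem 0.8 → ∉ W
#2 (0, 1, 1, -1): internal (-1.41421, -1.00000); octagon support 1.70711 vs apothem 0.8 → ∉ W
#3 (0, -1, 0, 0): internal (0.70711, -0.70711); octagon support 1.00000 vs apothem 0.8 → ∉ W
#4 (-1, 3, -2, 0): internal (-3.12132, 4.12132); octagon support 5.12132 vs apothem 0.8 → ∉ W
#5 (-1, -1, 0, -1): internal (-1.00000, -1.41421); octagon support 1.70711 vs apothem 0.8 → ∉ W
#6 (-2, 3, 3, -1): internal (-4.82843, -1.58579); octagon support 4.82843 vs apothem 0.8 → ∉ W
#7 (0, 1, 0, -1): internal (-1.41421, 0.00000); octagon support 1.41421 vs apothem 0.8 → ∉ W
#8 (0, -1, -1, -1): internal (0.00000, -0.41421); octagon support 0.41421 vs apothem 0.8 → ∈ W

8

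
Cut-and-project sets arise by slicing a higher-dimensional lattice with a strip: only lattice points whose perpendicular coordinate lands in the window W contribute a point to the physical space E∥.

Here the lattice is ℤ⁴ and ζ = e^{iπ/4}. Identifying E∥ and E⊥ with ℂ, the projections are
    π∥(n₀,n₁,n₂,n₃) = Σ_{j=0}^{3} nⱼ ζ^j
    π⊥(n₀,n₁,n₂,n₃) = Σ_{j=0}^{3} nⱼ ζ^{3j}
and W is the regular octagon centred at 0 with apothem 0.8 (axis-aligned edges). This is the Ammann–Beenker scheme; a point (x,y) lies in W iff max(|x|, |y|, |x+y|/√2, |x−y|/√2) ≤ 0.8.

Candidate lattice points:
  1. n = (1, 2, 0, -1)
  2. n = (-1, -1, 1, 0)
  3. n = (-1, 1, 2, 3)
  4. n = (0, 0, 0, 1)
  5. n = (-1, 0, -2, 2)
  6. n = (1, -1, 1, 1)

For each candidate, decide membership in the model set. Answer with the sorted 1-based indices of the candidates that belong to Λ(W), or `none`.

With ζ = e^{iπ/4} the internal vectors are ζ^0,ζ^3,ζ^6,ζ^9.
#1 (1, 2, 0, -1): internal (-1.121320, 0.707107); octagon support 1.292893 vs apothem 0.8 → ∉ W
#2 (-1, -1, 1, 0): internal (-0.292893, -1.707107); octagon support 1.707107 vs apothem 0.8 → ∉ W
#3 (-1, 1, 2, 3): internal (0.414214, 0.828427); octagon support 0.878680 vs apothem 0.8 → ∉ W
#4 (0, 0, 0, 1): internal (0.707107, 0.707107); octagon support 1.000000 vs apothem 0.8 → ∉ W
#5 (-1, 0, -2, 2): internal (0.414214, 3.414214); octagon support 3.414214 vs apothem 0.8 → ∉ W
#6 (1, -1, 1, 1): internal (2.414214, -1.000000); octagon support 2.414214 vs apothem 0.8 → ∉ W

none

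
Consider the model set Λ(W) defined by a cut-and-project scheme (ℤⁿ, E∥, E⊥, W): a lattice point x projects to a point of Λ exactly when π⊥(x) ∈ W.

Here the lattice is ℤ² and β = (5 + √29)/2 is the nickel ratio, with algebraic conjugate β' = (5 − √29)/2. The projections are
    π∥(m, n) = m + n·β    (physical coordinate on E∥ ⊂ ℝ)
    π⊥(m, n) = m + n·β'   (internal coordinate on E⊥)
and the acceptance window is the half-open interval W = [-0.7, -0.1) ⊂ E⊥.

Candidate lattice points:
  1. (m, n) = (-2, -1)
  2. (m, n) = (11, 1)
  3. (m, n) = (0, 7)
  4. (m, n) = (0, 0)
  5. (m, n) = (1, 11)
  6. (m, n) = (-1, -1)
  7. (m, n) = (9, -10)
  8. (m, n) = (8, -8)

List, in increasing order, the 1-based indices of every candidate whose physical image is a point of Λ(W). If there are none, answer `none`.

Compute β' = (5−√29)/2 = -0.1926, so π⊥(m,n) = m -0.1926·n.
#1 (-2,-1): internal coord -2 + (-1)·β' = -1.8074; -1.8074 ∉ [-0.7, -0.1) → out
#2 (11,1): internal coord 11 + (1)·β' = +10.8074; +10.8074 ∉ [-0.7, -0.1) → out
#3 (0,7): internal coord 0 + (7)·β' = -1.3481; -1.3481 ∉ [-0.7, -0.1) → out
#4 (0,0): internal coord 0 + (0)·β' = +0.0000; +0.0000 ∉ [-0.7, -0.1) → out
#5 (1,11): internal coord 1 + (11)·β' = -1.1184; -1.1184 ∉ [-0.7, -0.1) → out
#6 (-1,-1): internal coord -1 + (-1)·β' = -0.8074; -0.8074 ∉ [-0.7, -0.1) → out
#7 (9,-10): internal coord 9 + (-10)·β' = +10.9258; +10.9258 ∉ [-0.7, -0.1) → out
#8 (8,-8): internal coord 8 + (-8)·β' = +9.5407; +9.5407 ∉ [-0.7, -0.1) → out

none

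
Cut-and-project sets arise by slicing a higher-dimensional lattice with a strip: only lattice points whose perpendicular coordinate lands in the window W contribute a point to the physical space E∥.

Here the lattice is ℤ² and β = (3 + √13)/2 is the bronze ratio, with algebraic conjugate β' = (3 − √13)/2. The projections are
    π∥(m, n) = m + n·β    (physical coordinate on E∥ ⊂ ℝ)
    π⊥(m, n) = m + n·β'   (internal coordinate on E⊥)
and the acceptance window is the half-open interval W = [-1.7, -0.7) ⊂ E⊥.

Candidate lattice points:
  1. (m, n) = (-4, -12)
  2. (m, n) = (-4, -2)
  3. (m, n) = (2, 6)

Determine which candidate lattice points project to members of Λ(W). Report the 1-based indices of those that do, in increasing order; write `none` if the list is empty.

none

Numerically β ≈ 3.30278 and β' = −1/β ≈ -0.30278.
candidate 1: (m,n)=(-4,-12) → π∥ = -4-12·β ≈ -43.63331, π⊥ = -4-12·β' ≈ -0.36669 ∉ [-1.7, -0.7) ⇒ out
candidate 2: (m,n)=(-4,-2) → π∥ = -4-2·β ≈ -10.60555, π⊥ = -4-2·β' ≈ -3.39445 ∉ [-1.7, -0.7) ⇒ out
candidate 3: (m,n)=(2,6) → π∥ = 2+6·β ≈ 21.81665, π⊥ = 2+6·β' ≈ 0.18335 ∉ [-1.7, -0.7) ⇒ out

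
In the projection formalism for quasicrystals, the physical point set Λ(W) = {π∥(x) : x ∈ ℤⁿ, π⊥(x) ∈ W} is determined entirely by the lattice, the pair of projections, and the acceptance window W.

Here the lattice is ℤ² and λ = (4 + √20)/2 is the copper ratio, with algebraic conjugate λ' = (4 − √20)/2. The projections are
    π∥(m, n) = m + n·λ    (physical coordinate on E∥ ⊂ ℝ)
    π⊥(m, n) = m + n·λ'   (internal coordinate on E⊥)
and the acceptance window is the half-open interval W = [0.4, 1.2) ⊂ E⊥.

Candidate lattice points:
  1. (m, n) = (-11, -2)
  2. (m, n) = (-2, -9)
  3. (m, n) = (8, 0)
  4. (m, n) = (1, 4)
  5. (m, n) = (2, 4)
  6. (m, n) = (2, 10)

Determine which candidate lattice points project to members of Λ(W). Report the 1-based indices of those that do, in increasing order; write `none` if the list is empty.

5

Compute λ' = (4−√20)/2 = -0.23607, so π⊥(m,n) = m -0.23607·n.
#1 (-11,-2): internal coord -11 + (-2)·λ' = -10.52786; -10.52786 ∉ [0.4, 1.2) → out
#2 (-2,-9): internal coord -2 + (-9)·λ' = +0.12461; +0.12461 ∉ [0.4, 1.2) → out
#3 (8,0): internal coord 8 + (0)·λ' = +8.00000; +8.00000 ∉ [0.4, 1.2) → out
#4 (1,4): internal coord 1 + (4)·λ' = +0.05573; +0.05573 ∉ [0.4, 1.2) → out
#5 (2,4): internal coord 2 + (4)·λ' = +1.05573; +1.05573 ∈ [0.4, 1.2) → IN Λ
#6 (2,10): internal coord 2 + (10)·λ' = -0.36068; -0.36068 ∉ [0.4, 1.2) → out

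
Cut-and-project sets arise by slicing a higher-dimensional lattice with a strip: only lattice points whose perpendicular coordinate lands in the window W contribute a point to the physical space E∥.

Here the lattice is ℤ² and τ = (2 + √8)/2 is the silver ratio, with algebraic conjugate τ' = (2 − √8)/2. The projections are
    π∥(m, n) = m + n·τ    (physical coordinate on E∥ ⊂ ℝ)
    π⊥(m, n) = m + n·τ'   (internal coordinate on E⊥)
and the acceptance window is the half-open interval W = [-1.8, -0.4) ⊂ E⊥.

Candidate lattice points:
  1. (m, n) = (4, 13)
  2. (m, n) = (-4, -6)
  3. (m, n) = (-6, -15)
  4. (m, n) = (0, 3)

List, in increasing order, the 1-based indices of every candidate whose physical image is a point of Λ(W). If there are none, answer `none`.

Numerically τ ≈ 2.414214 and τ' = −1/τ ≈ -0.414214.
#1 (4,13): internal coord 4 + (13)·τ' = -1.384776; -1.384776 ∈ [-1.8, -0.4) → IN Λ
#2 (-4,-6): internal coord -4 + (-6)·τ' = -1.514719; -1.514719 ∈ [-1.8, -0.4) → IN Λ
#3 (-6,-15): internal coord -6 + (-15)·τ' = +0.213203; +0.213203 ∉ [-1.8, -0.4) → out
#4 (0,3): internal coord 0 + (3)·τ' = -1.242641; -1.242641 ∈ [-1.8, -0.4) → IN Λ

1, 2, 4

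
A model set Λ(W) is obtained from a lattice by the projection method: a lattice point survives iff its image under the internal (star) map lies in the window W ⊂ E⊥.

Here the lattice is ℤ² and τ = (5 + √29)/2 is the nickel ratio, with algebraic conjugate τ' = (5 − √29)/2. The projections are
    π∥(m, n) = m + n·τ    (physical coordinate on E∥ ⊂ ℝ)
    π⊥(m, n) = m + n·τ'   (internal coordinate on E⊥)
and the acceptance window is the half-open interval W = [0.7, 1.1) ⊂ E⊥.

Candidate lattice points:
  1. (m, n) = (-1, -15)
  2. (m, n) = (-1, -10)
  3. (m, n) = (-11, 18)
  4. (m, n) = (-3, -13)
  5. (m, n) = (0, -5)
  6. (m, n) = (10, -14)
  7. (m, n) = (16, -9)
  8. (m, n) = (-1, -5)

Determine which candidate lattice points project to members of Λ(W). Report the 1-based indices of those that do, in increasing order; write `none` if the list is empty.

Numerically τ ≈ 5.19258 and τ' = −1/τ ≈ -0.19258.
#1 (-1,-15): internal coord -1 + (-15)·τ' = +1.88874; +1.88874 ∉ [0.7, 1.1) → out
#2 (-1,-10): internal coord -1 + (-10)·τ' = +0.92582; +0.92582 ∈ [0.7, 1.1) → IN Λ
#3 (-11,18): internal coord -11 + (18)·τ' = -14.46648; -14.46648 ∉ [0.7, 1.1) → out
#4 (-3,-13): internal coord -3 + (-13)·τ' = -0.49643; -0.49643 ∉ [0.7, 1.1) → out
#5 (0,-5): internal coord 0 + (-5)·τ' = +0.96291; +0.96291 ∈ [0.7, 1.1) → IN Λ
#6 (10,-14): internal coord 10 + (-14)·τ' = +12.69615; +12.69615 ∉ [0.7, 1.1) → out
#7 (16,-9): internal coord 16 + (-9)·τ' = +17.73324; +17.73324 ∉ [0.7, 1.1) → out
#8 (-1,-5): internal coord -1 + (-5)·τ' = -0.03709; -0.03709 ∉ [0.7, 1.1) → out

2, 5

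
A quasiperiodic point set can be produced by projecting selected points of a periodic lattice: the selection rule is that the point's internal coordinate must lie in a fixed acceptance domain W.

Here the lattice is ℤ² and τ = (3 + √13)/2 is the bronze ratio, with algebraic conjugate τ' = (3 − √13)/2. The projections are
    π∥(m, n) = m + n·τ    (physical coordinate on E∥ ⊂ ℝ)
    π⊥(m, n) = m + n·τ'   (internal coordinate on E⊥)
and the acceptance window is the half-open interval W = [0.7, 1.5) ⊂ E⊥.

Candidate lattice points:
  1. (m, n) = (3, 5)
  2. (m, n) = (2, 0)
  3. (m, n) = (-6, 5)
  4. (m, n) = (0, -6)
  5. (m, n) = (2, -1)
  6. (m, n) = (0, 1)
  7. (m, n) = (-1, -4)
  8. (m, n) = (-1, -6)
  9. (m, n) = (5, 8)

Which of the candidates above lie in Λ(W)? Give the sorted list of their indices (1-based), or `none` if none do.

Compute τ' = (3−√13)/2 = -0.30278, so π⊥(m,n) = m -0.30278·n.
[1] lift (3,5): star map gives 1.48612; window check 0.7 ≤ 1.48612 < 1.5 is true → IN Λ
[2] lift (2,0): star map gives 2.00000; window check 0.7 ≤ 2.00000 < 1.5 is false → out
[3] lift (-6,5): star map gives -7.51388; window check 0.7 ≤ -7.51388 < 1.5 is false → out
[4] lift (0,-6): star map gives 1.81665; window check 0.7 ≤ 1.81665 < 1.5 is false → out
[5] lift (2,-1): star map gives 2.30278; window check 0.7 ≤ 2.30278 < 1.5 is false → out
[6] lift (0,1): star map gives -0.30278; window check 0.7 ≤ -0.30278 < 1.5 is false → out
[7] lift (-1,-4): star map gives 0.21110; window check 0.7 ≤ 0.21110 < 1.5 is false → out
[8] lift (-1,-6): star map gives 0.81665; window check 0.7 ≤ 0.81665 < 1.5 is true → IN Λ
[9] lift (5,8): star map gives 2.57779; window check 0.7 ≤ 2.57779 < 1.5 is false → out

1, 8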